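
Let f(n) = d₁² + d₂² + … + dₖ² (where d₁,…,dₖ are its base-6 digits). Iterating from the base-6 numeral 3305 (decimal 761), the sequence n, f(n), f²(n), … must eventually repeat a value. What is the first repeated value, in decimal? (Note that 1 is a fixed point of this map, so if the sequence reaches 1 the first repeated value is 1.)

17

761 = (3,3,0,5)_6 → 3² + 3² + 0² + 5² = 43
43 = (1,1,1)_6 → 1² + 1² + 1² = 3
3 = (3)_6 → 3² = 9
9 = (1,3)_6 → 1² + 3² = 10
10 = (1,4)_6 → 1² + 4² = 17
17 = (2,5)_6 → 2² + 5² = 29
29 = (4,5)_6 → 4² + 5² = 41
41 = (1,0,5)_6 → 1² + 0² + 5² = 26
26 = (4,2)_6 → 4² + 2² = 20
20 = (3,2)_6 → 3² + 2² = 13
13 = (2,1)_6 → 2² + 1² = 5
5 = (5)_6 → 5² = 25
25 = (4,1)_6 → 4² + 1² = 17  — 17 already appeared earlier.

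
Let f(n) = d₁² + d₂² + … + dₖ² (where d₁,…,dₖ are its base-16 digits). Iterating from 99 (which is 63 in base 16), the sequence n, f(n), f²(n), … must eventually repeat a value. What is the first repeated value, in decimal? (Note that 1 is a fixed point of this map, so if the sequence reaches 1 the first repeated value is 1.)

99 = (6,3)_16 → 6² + 3² = 45
45 = (2,13)_16 → 2² + 13² = 173
173 = (10,13)_16 → 10² + 13² = 269
269 = (1,0,13)_16 → 1² + 0² + 13² = 170
170 = (10,10)_16 → 10² + 10² = 200
200 = (12,8)_16 → 12² + 8² = 208
208 = (13,0)_16 → 13² + 0² = 169
169 = (10,9)_16 → 10² + 9² = 181
181 = (11,5)_16 → 11² + 5² = 146
146 = (9,2)_16 → 9² + 2² = 85
85 = (5,5)_16 → 5² + 5² = 50
50 = (3,2)_16 → 3² + 2² = 13
13 = (13)_16 → 13² = 169  — 169 already appeared earlier.

169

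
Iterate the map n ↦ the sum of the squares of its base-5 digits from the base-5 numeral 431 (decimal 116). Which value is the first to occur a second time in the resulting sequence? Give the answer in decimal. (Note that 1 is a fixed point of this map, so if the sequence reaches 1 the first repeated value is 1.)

4

116 = (4,3,1)_5 → 4² + 3² + 1² = 16 + 9 + 1 = 26
26 = (1,0,1)_5 → 1² + 0² + 1² = 1 + 0 + 1 = 2
2 = (2)_5 → 2² = 4
4 = (4)_5 → 4² = 16
16 = (3,1)_5 → 3² + 1² = 9 + 1 = 10
10 = (2,0)_5 → 2² + 0² = 4 + 0 = 4  — 4 already appeared earlier.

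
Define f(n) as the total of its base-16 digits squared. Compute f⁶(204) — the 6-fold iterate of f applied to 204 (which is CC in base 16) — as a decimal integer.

204 = (12,12)_16 → 12² + 12² = 288
288 = (1,2,0)_16 → 1² + 2² + 0² = 5
5 = (5)_16 → 5² = 25
25 = (1,9)_16 → 1² + 9² = 82
82 = (5,2)_16 → 5² + 2² = 29
29 = (1,13)_16 → 1² + 13² = 170

170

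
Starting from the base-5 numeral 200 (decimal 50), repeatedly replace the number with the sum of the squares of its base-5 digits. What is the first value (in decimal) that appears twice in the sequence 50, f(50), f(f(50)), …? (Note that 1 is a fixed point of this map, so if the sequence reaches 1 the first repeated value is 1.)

4

50 = (2,0,0)_5 → 2² + 0² + 0² = 4 + 0 + 0 = 4
4 = (4)_5 → 4² = 16
16 = (3,1)_5 → 3² + 1² = 9 + 1 = 10
10 = (2,0)_5 → 2² + 0² = 4 + 0 = 4  — 4 already appeared earlier.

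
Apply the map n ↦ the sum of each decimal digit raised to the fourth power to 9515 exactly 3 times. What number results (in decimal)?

2178

9515 → 9⁴ + 5⁴ + 1⁴ + 5⁴ = 6561 + 625 + 1 + 625 = 7812
7812 → 7⁴ + 8⁴ + 1⁴ + 2⁴ = 2401 + 4096 + 1 + 16 = 6514
6514 → 6⁴ + 5⁴ + 1⁴ + 4⁴ = 1296 + 625 + 1 + 256 = 2178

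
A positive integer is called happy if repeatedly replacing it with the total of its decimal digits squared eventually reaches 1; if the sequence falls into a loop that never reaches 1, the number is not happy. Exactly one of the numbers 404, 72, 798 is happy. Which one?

404

404: 404 → 32 → 13 → 10 → 1  — reaches 1 (happy)
72: 72 → 53 → 34 → 25 → 29 → 85 → 89 → 145 → 42 → 20 → 4 → 16 → 37 → 58 → 89  — repeats 89 (not happy)
798: 798 → 194 → 98 → 145 → 42 → 20 → 4 → 16 → 37 → 58 → 89 → 145  — repeats 145 (not happy)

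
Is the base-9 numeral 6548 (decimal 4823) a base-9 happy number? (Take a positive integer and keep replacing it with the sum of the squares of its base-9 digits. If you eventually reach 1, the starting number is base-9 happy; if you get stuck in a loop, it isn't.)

not base-9 happy

4823 = (6,5,4,8)_9 → 6² + 5² + 4² + 8² = 141
141 = (1,6,6)_9 → 1² + 6² + 6² = 73
73 = (8,1)_9 → 8² + 1² = 65
65 = (7,2)_9 → 7² + 2² = 53
53 = (5,8)_9 → 5² + 8² = 89
89 = (1,0,8)_9 → 1² + 0² + 8² = 65  — 65 already seen; the sequence cycles without reaching 1.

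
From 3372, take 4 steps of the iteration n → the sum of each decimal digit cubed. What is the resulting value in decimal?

3372 → 3³ + 3³ + 7³ + 2³ = 405
405 → 4³ + 0³ + 5³ = 189
189 → 1³ + 8³ + 9³ = 1242
1242 → 1³ + 2³ + 4³ + 2³ = 81

81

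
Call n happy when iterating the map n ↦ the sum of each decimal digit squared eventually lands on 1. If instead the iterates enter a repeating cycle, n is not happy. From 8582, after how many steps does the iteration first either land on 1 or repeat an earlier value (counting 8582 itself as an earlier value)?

8582 → 8² + 5² + 8² + 2² = 157
157 → 1² + 5² + 7² = 75
75 → 7² + 5² = 74
74 → 7² + 4² = 65
65 → 6² + 5² = 61
61 → 6² + 1² = 37
37 → 3² + 7² = 58
58 → 5² + 8² = 89
89 → 8² + 9² = 145
145 → 1² + 4² + 5² = 42
42 → 4² + 2² = 20
20 → 2² + 0² = 4
4 → 4² = 16
16 → 1² + 6² = 37  — 37 repeats.
That took 14 steps.

14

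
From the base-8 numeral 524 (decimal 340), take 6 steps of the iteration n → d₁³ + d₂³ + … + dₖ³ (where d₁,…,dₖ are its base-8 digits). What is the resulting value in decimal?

559

340 = (5,2,4)_8 → 5³ + 2³ + 4³ = 125 + 8 + 64 = 197
197 = (3,0,5)_8 → 3³ + 0³ + 5³ = 27 + 0 + 125 = 152
152 = (2,3,0)_8 → 2³ + 3³ + 0³ = 8 + 27 + 0 = 35
35 = (4,3)_8 → 4³ + 3³ = 64 + 27 = 91
91 = (1,3,3)_8 → 1³ + 3³ + 3³ = 1 + 27 + 27 = 55
55 = (6,7)_8 → 6³ + 7³ = 216 + 343 = 559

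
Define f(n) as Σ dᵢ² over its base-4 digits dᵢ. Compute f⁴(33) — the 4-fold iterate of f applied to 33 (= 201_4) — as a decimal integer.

33 = (2,0,1)_4 → 2² + 0² + 1² = 5
5 = (1,1)_4 → 1² + 1² = 2
2 = (2)_4 → 2² = 4
4 = (1,0)_4 → 1² + 0² = 1

1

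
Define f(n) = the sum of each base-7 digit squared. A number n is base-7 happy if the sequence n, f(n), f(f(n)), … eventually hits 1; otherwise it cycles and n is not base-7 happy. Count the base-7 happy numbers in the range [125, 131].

125: 125 → 49 → 1  — base-7 happy
126: 126 → 20 → 40 → 50 → 2 → 4 → 16 → 8 → 2  — not base-7 happy
127: 127 → 21 → 9 → 5 → 25 → 25  — not base-7 happy
128: 128 → 24 → 18 → 20 → 40 → 50 → 2 → 4 → 16 → 8 → 2  — not base-7 happy
129: 129 → 29 → 17 → 13 → 37 → 29  — not base-7 happy
130: 130 → 36 → 26 → 34 → 52 → 10 → 10  — not base-7 happy
131: 131 → 45 → 45  — not base-7 happy
base-7 happy: 125

1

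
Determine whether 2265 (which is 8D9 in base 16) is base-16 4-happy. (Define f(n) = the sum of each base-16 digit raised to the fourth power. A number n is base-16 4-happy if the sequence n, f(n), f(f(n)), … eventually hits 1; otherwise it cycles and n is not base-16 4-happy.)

base-16 4-happy

2265 = (8,13,9)_16 → 8⁴ + 13⁴ + 9⁴ = 4096 + 28561 + 6561 = 39218
39218 = (9,9,3,2)_16 → 9⁴ + 9⁴ + 3⁴ + 2⁴ = 6561 + 6561 + 81 + 16 = 13219
13219 = (3,3,10,3)_16 → 3⁴ + 3⁴ + 10⁴ + 3⁴ = 81 + 81 + 10000 + 81 = 10243
10243 = (2,8,0,3)_16 → 2⁴ + 8⁴ + 0⁴ + 3⁴ = 16 + 4096 + 0 + 81 = 4193
4193 = (1,0,6,1)_16 → 1⁴ + 0⁴ + 6⁴ + 1⁴ = 1 + 0 + 1296 + 1 = 1298
1298 = (5,1,2)_16 → 5⁴ + 1⁴ + 2⁴ = 625 + 1 + 16 = 642
642 = (2,8,2)_16 → 2⁴ + 8⁴ + 2⁴ = 16 + 4096 + 16 = 4128
4128 = (1,0,2,0)_16 → 1⁴ + 0⁴ + 2⁴ + 0⁴ = 1 + 0 + 16 + 0 = 17
17 = (1,1)_16 → 1⁴ + 1⁴ = 1 + 1 = 2
2 = (2)_16 → 2⁴ = 16
16 = (1,0)_16 → 1⁴ + 0⁴ = 1 + 0 = 1  — reached 1.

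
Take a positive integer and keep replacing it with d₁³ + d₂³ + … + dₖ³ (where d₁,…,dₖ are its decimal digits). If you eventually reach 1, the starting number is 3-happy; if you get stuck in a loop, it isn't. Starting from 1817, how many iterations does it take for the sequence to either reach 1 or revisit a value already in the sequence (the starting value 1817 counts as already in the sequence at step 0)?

1817 → 1³ + 8³ + 1³ + 7³ = 857
857 → 8³ + 5³ + 7³ = 980
980 → 9³ + 8³ + 0³ = 1241
1241 → 1³ + 2³ + 4³ + 1³ = 74
74 → 7³ + 4³ = 407
407 → 4³ + 0³ + 7³ = 407  — 407 repeats.
That took 6 steps.

6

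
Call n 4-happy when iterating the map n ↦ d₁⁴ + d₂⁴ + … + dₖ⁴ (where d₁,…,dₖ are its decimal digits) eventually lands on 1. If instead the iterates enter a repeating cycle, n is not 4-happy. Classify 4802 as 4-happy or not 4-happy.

not 4-happy

4802 → 4⁴ + 8⁴ + 0⁴ + 2⁴ = 256 + 4096 + 0 + 16 = 4368
4368 → 4⁴ + 3⁴ + 6⁴ + 8⁴ = 256 + 81 + 1296 + 4096 = 5729
5729 → 5⁴ + 7⁴ + 2⁴ + 9⁴ = 625 + 2401 + 16 + 6561 = 9603
9603 → 9⁴ + 6⁴ + 0⁴ + 3⁴ = 6561 + 1296 + 0 + 81 = 7938
7938 → 7⁴ + 9⁴ + 3⁴ + 8⁴ = 2401 + 6561 + 81 + 4096 = 13139
13139 → 1⁴ + 3⁴ + 1⁴ + 3⁴ + 9⁴ = 1 + 81 + 1 + 81 + 6561 = 6725
6725 → 6⁴ + 7⁴ + 2⁴ + 5⁴ = 1296 + 2401 + 16 + 625 = 4338
4338 → 4⁴ + 3⁴ + 3⁴ + 8⁴ = 256 + 81 + 81 + 4096 = 4514
4514 → 4⁴ + 5⁴ + 1⁴ + 4⁴ = 256 + 625 + 1 + 256 = 1138
1138 → 1⁴ + 1⁴ + 3⁴ + 8⁴ = 1 + 1 + 81 + 4096 = 4179
4179 → 4⁴ + 1⁴ + 7⁴ + 9⁴ = 256 + 1 + 2401 + 6561 = 9219
9219 → 9⁴ + 2⁴ + 1⁴ + 9⁴ = 6561 + 16 + 1 + 6561 = 13139  — 13139 already seen; the sequence cycles without reaching 1.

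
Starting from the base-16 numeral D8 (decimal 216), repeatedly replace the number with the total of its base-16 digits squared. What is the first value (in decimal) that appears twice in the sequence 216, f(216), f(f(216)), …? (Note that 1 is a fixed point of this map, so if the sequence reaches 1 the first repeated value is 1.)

1

216 = (13,8)_16 → 233
233 = (14,9)_16 → 277
277 = (1,1,5)_16 → 27
27 = (1,11)_16 → 122
122 = (7,10)_16 → 149
149 = (9,5)_16 → 106
106 = (6,10)_16 → 136
136 = (8,8)_16 → 128
128 = (8,0)_16 → 64
64 = (4,0)_16 → 16
16 = (1,0)_16 → 1  — reached the fixed point 1.
1 → 1, so 1 is the first repeated value.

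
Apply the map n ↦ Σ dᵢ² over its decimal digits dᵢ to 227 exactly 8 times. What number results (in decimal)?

227 → 57
57 → 74
74 → 65
65 → 61
61 → 37
37 → 58
58 → 89
89 → 145

145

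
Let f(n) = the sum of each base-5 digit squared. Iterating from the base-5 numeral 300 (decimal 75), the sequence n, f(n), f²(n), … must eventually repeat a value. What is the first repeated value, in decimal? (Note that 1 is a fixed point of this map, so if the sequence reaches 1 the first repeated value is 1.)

13

75 = (3,0,0)_5 → 3² + 0² + 0² = 9 + 0 + 0 = 9
9 = (1,4)_5 → 1² + 4² = 1 + 16 = 17
17 = (3,2)_5 → 3² + 2² = 9 + 4 = 13
13 = (2,3)_5 → 2² + 3² = 4 + 9 = 13  — 13 already appeared earlier.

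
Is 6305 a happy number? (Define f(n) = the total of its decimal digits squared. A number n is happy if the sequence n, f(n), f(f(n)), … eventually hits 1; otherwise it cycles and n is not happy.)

6305 → 6² + 3² + 0² + 5² = 70
70 → 7² + 0² = 49
49 → 4² + 9² = 97
97 → 9² + 7² = 130
130 → 1² + 3² + 0² = 10
10 → 1² + 0² = 1  — reached 1.

happy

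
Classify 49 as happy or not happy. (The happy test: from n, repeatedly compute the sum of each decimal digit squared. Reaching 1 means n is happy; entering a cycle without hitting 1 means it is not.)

happy

49 → 4² + 9² = 97
97 → 9² + 7² = 130
130 → 1² + 3² + 0² = 10
10 → 1² + 0² = 1  — reached 1.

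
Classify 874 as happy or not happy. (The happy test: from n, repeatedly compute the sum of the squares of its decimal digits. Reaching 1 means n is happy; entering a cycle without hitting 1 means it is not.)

874 → 8² + 7² + 4² = 129
129 → 1² + 2² + 9² = 86
86 → 8² + 6² = 100
100 → 1² + 0² + 0² = 1  — reached 1.

happy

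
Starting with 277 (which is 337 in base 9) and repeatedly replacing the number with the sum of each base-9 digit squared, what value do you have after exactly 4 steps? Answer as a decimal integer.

89

277 = (3,3,7)_9 → 3² + 3² + 7² = 67
67 = (7,4)_9 → 7² + 4² = 65
65 = (7,2)_9 → 7² + 2² = 53
53 = (5,8)_9 → 5² + 8² = 89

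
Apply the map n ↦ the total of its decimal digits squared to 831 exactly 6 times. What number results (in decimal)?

89

831 → 8² + 3² + 1² = 64 + 9 + 1 = 74
74 → 7² + 4² = 49 + 16 = 65
65 → 6² + 5² = 36 + 25 = 61
61 → 6² + 1² = 36 + 1 = 37
37 → 3² + 7² = 9 + 49 = 58
58 → 5² + 8² = 25 + 64 = 89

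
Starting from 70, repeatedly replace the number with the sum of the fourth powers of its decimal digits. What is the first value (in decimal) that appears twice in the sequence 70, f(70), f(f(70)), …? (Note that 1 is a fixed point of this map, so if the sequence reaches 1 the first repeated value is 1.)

70 → 7⁴ + 0⁴ = 2401
2401 → 2⁴ + 4⁴ + 0⁴ + 1⁴ = 273
273 → 2⁴ + 7⁴ + 3⁴ = 2498
2498 → 2⁴ + 4⁴ + 9⁴ + 8⁴ = 10929
10929 → 1⁴ + 0⁴ + 9⁴ + 2⁴ + 9⁴ = 13139
13139 → 1⁴ + 3⁴ + 1⁴ + 3⁴ + 9⁴ = 6725
6725 → 6⁴ + 7⁴ + 2⁴ + 5⁴ = 4338
4338 → 4⁴ + 3⁴ + 3⁴ + 8⁴ = 4514
4514 → 4⁴ + 5⁴ + 1⁴ + 4⁴ = 1138
1138 → 1⁴ + 1⁴ + 3⁴ + 8⁴ = 4179
4179 → 4⁴ + 1⁴ + 7⁴ + 9⁴ = 9219
9219 → 9⁴ + 2⁴ + 1⁴ + 9⁴ = 13139  — 13139 already appeared earlier.

13139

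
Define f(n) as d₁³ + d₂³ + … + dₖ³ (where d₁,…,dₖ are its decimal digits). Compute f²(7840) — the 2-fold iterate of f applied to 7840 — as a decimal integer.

7840 → 7³ + 8³ + 4³ + 0³ = 343 + 512 + 64 + 0 = 919
919 → 9³ + 1³ + 9³ = 729 + 1 + 729 = 1459

1459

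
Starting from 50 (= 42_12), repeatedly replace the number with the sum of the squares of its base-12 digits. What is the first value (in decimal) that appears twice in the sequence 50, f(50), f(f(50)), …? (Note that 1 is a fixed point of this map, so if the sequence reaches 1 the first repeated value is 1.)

50

50 = (4,2)_12 → 4² + 2² = 16 + 4 = 20
20 = (1,8)_12 → 1² + 8² = 1 + 64 = 65
65 = (5,5)_12 → 5² + 5² = 25 + 25 = 50  — 50 already appeared earlier.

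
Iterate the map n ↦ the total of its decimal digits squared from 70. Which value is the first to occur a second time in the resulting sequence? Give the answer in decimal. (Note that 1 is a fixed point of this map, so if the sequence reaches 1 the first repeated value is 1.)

1

70 → 7² + 0² = 49
49 → 4² + 9² = 97
97 → 9² + 7² = 130
130 → 1² + 3² + 0² = 10
10 → 1² + 0² = 1  — reached the fixed point 1.
1 → 1, so 1 is the first repeated value.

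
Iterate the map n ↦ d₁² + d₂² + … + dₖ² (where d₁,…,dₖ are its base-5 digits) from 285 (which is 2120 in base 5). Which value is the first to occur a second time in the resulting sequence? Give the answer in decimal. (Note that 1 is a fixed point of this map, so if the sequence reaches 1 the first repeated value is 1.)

285 = (2,1,2,0)_5 → 9
9 = (1,4)_5 → 17
17 = (3,2)_5 → 13
13 = (2,3)_5 → 13  — 13 already appeared earlier.

13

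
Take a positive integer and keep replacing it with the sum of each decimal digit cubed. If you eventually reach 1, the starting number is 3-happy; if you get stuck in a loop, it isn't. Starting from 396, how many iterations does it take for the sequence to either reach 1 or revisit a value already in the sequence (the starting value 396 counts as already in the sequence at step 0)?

5

396 → 3³ + 9³ + 6³ = 972
972 → 9³ + 7³ + 2³ = 1080
1080 → 1³ + 0³ + 8³ + 0³ = 513
513 → 5³ + 1³ + 3³ = 153
153 → 1³ + 5³ + 3³ = 153  — 153 repeats.
That took 5 steps.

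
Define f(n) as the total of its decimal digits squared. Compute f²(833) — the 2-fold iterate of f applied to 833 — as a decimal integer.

68

833 → 8² + 3² + 3² = 82
82 → 8² + 2² = 68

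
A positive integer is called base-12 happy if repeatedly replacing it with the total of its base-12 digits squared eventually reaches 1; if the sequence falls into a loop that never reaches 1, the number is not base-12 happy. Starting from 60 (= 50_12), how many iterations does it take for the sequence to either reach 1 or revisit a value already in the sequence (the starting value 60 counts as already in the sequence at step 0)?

60 = (5,0)_12 → 5² + 0² = 25
25 = (2,1)_12 → 2² + 1² = 5
5 = (5)_12 → 5² = 25  — 25 repeats.
That took 3 steps.

3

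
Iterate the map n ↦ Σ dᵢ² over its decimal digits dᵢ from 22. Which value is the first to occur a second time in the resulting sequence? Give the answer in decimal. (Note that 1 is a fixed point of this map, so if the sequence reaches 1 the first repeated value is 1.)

22 → 2² + 2² = 4 + 4 = 8
8 → 8² = 64
64 → 6² + 4² = 36 + 16 = 52
52 → 5² + 2² = 25 + 4 = 29
29 → 2² + 9² = 4 + 81 = 85
85 → 8² + 5² = 64 + 25 = 89
89 → 8² + 9² = 64 + 81 = 145
145 → 1² + 4² + 5² = 1 + 16 + 25 = 42
42 → 4² + 2² = 16 + 4 = 20
20 → 2² + 0² = 4 + 0 = 4
4 → 4² = 16
16 → 1² + 6² = 1 + 36 = 37
37 → 3² + 7² = 9 + 49 = 58
58 → 5² + 8² = 25 + 64 = 89  — 89 already appeared earlier.

89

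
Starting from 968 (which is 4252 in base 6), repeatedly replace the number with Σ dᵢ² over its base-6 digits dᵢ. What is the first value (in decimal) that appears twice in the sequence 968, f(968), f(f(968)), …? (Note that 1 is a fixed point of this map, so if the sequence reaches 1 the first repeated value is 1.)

1

968 = (4,2,5,2)_6 → 4² + 2² + 5² + 2² = 16 + 4 + 25 + 4 = 49
49 = (1,2,1)_6 → 1² + 2² + 1² = 1 + 4 + 1 = 6
6 = (1,0)_6 → 1² + 0² = 1 + 0 = 1  — reached the fixed point 1.
1 → 1, so 1 is the first repeated value.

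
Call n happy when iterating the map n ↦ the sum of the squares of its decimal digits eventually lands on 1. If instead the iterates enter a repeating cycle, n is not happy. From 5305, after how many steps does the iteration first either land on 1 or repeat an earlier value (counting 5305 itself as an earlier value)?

5305 → 5² + 3² + 0² + 5² = 59
59 → 5² + 9² = 106
106 → 1² + 0² + 6² = 37
37 → 3² + 7² = 58
58 → 5² + 8² = 89
89 → 8² + 9² = 145
145 → 1² + 4² + 5² = 42
42 → 4² + 2² = 20
20 → 2² + 0² = 4
4 → 4² = 16
16 → 1² + 6² = 37  — 37 repeats.
That took 11 steps.

11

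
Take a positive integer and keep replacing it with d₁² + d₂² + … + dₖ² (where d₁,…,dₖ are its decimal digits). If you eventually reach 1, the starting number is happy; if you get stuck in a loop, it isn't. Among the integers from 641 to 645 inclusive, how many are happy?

641: 641 → 53 → 34 → 25 → 29 → 85 → 89 → 145 → 42 → 20 → 4 → 16 → 37 → 58 → 89  (repeats 89)
642: 642 → 56 → 61 → 37 → 58 → 89 → 145 → 42 → 20 → 4 → 16 → 37  (repeats 37)
643: 643 → 61 → 37 → 58 → 89 → 145 → 42 → 20 → 4 → 16 → 37  (repeats 37)
644: 644 → 68 → 100 → 1  (reaches 1)
645: 645 → 77 → 98 → 145 → 42 → 20 → 4 → 16 → 37 → 58 → 89 → 145  (repeats 145)
happy: 644

1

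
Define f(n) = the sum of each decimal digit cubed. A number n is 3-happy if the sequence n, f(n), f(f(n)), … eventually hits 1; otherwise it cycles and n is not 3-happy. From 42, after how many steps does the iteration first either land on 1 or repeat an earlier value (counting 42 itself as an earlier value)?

4

42 → 4³ + 2³ = 72
72 → 7³ + 2³ = 351
351 → 3³ + 5³ + 1³ = 153
153 → 1³ + 5³ + 3³ = 153  — 153 repeats.
That took 4 steps.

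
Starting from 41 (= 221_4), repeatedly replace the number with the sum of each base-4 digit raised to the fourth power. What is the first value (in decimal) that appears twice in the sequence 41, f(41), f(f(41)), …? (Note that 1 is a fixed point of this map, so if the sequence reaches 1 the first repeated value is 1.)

1

41 = (2,2,1)_4 → 2⁴ + 2⁴ + 1⁴ = 33
33 = (2,0,1)_4 → 2⁴ + 0⁴ + 1⁴ = 17
17 = (1,0,1)_4 → 1⁴ + 0⁴ + 1⁴ = 2
2 = (2)_4 → 2⁴ = 16
16 = (1,0,0)_4 → 1⁴ + 0⁴ + 0⁴ = 1  — reached the fixed point 1.
1 → 1, so 1 is the first repeated value.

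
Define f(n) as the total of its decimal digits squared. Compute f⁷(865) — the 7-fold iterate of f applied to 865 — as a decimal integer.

37

865 → 125
125 → 30
30 → 9
9 → 81
81 → 65
65 → 61
61 → 37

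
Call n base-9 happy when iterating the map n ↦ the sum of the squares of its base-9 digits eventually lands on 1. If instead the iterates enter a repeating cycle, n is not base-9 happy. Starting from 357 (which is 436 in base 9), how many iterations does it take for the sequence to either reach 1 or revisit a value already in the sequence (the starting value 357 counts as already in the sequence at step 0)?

357 = (4,3,6)_9 → 4² + 3² + 6² = 61
61 = (6,7)_9 → 6² + 7² = 85
85 = (1,0,4)_9 → 1² + 0² + 4² = 17
17 = (1,8)_9 → 1² + 8² = 65
65 = (7,2)_9 → 7² + 2² = 53
53 = (5,8)_9 → 5² + 8² = 89
89 = (1,0,8)_9 → 1² + 0² + 8² = 65  — 65 repeats.
That took 7 steps.

7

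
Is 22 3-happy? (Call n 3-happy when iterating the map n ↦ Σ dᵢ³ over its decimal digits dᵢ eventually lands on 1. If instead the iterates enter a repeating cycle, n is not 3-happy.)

not 3-happy

22 → 2³ + 2³ = 8 + 8 = 16
16 → 1³ + 6³ = 1 + 216 = 217
217 → 2³ + 1³ + 7³ = 8 + 1 + 343 = 352
352 → 3³ + 5³ + 2³ = 27 + 125 + 8 = 160
160 → 1³ + 6³ + 0³ = 1 + 216 + 0 = 217  — 217 already seen; the sequence cycles without reaching 1.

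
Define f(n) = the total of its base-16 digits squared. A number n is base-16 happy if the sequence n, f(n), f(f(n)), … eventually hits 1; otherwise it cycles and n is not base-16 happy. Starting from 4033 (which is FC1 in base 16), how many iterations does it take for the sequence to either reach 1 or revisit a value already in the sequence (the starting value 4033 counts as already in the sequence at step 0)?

15

4033 = (15,12,1)_16 → 15² + 12² + 1² = 225 + 144 + 1 = 370
370 = (1,7,2)_16 → 1² + 7² + 2² = 1 + 49 + 4 = 54
54 = (3,6)_16 → 3² + 6² = 9 + 36 = 45
45 = (2,13)_16 → 2² + 13² = 4 + 169 = 173
173 = (10,13)_16 → 10² + 13² = 100 + 169 = 269
269 = (1,0,13)_16 → 1² + 0² + 13² = 1 + 0 + 169 = 170
170 = (10,10)_16 → 10² + 10² = 100 + 100 = 200
200 = (12,8)_16 → 12² + 8² = 144 + 64 = 208
208 = (13,0)_16 → 13² + 0² = 169 + 0 = 169
169 = (10,9)_16 → 10² + 9² = 100 + 81 = 181
181 = (11,5)_16 → 11² + 5² = 121 + 25 = 146
146 = (9,2)_16 → 9² + 2² = 81 + 4 = 85
85 = (5,5)_16 → 5² + 5² = 25 + 25 = 50
50 = (3,2)_16 → 3² + 2² = 9 + 4 = 13
13 = (13)_16 → 13² = 169  — 169 repeats.
That took 15 steps.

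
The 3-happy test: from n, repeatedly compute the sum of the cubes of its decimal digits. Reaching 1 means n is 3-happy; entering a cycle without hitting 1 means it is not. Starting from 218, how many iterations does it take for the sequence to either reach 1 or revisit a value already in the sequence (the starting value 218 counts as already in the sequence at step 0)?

218 → 2³ + 1³ + 8³ = 8 + 1 + 512 = 521
521 → 5³ + 2³ + 1³ = 125 + 8 + 1 = 134
134 → 1³ + 3³ + 4³ = 1 + 27 + 64 = 92
92 → 9³ + 2³ = 729 + 8 = 737
737 → 7³ + 3³ + 7³ = 343 + 27 + 343 = 713
713 → 7³ + 1³ + 3³ = 343 + 1 + 27 = 371
371 → 3³ + 7³ + 1³ = 27 + 343 + 1 = 371  — 371 repeats.
That took 7 steps.

7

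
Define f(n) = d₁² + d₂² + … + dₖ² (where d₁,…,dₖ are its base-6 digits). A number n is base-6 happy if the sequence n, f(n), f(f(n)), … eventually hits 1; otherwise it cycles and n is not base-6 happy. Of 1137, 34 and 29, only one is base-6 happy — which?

1137: 1137 → 44 → 6 → 1  — reaches 1 (base-6 happy)
34: 34 → 41 → 26 → 20 → 13 → 5 → 25 → 17 → 29 → 41  — repeats 41 (not base-6 happy)
29: 29 → 41 → 26 → 20 → 13 → 5 → 25 → 17 → 29  — repeats 29 (not base-6 happy)

1137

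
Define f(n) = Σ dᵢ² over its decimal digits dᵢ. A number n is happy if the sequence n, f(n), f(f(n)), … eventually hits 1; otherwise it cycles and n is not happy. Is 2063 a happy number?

happy

2063 → 2² + 0² + 6² + 3² = 49
49 → 4² + 9² = 97
97 → 9² + 7² = 130
130 → 1² + 3² + 0² = 10
10 → 1² + 0² = 1  — reached 1.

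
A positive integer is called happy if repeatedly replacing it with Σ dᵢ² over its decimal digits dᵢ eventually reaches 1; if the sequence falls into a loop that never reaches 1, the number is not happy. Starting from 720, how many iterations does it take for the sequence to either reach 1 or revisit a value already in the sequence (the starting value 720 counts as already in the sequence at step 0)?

720 → 7² + 2² + 0² = 53
53 → 5² + 3² = 34
34 → 3² + 4² = 25
25 → 2² + 5² = 29
29 → 2² + 9² = 85
85 → 8² + 5² = 89
89 → 8² + 9² = 145
145 → 1² + 4² + 5² = 42
42 → 4² + 2² = 20
20 → 2² + 0² = 4
4 → 4² = 16
16 → 1² + 6² = 37
37 → 3² + 7² = 58
58 → 5² + 8² = 89  — 89 repeats.
That took 14 steps.

14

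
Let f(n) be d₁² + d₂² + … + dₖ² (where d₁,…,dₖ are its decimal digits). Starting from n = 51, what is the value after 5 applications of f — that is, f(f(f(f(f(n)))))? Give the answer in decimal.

58

51 → 5² + 1² = 26
26 → 2² + 6² = 40
40 → 4² + 0² = 16
16 → 1² + 6² = 37
37 → 3² + 7² = 58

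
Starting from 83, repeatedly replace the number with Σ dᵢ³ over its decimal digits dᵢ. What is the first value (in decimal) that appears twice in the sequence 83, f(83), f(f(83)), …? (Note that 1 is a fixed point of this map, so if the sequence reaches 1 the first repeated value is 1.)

83 → 539
539 → 881
881 → 1025
1025 → 134
134 → 92
92 → 737
737 → 713
713 → 371
371 → 371  — 371 already appeared earlier.

371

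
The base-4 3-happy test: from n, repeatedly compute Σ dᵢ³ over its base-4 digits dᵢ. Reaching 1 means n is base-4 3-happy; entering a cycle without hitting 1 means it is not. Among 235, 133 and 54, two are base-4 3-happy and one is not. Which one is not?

235: 235 → 70 → 10 → 16 → 1  — reaches 1 (base-4 3-happy)
133: 133 → 10 → 16 → 1  — reaches 1 (base-4 3-happy)
54: 54 → 36 → 9 → 9  — repeats 9 (not base-4 3-happy)

54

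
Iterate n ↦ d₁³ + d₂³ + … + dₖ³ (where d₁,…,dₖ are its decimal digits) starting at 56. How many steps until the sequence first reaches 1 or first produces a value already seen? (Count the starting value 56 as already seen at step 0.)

56 → 5³ + 6³ = 341
341 → 3³ + 4³ + 1³ = 92
92 → 9³ + 2³ = 737
737 → 7³ + 3³ + 7³ = 713
713 → 7³ + 1³ + 3³ = 371
371 → 3³ + 7³ + 1³ = 371  — 371 repeats.
That took 6 steps.

6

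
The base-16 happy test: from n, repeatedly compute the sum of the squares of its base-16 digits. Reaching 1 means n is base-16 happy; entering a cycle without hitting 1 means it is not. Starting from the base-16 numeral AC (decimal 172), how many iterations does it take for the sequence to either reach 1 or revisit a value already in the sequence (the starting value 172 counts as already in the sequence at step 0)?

12

172 = (10,12)_16 → 244
244 = (15,4)_16 → 241
241 = (15,1)_16 → 226
226 = (14,2)_16 → 200
200 = (12,8)_16 → 208
208 = (13,0)_16 → 169
169 = (10,9)_16 → 181
181 = (11,5)_16 → 146
146 = (9,2)_16 → 85
85 = (5,5)_16 → 50
50 = (3,2)_16 → 13
13 = (13)_16 → 169  — 169 repeats.
That took 12 steps.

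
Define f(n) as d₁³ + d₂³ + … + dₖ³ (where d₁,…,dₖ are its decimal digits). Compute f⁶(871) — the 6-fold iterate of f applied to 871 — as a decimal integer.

730

871 → 8³ + 7³ + 1³ = 512 + 343 + 1 = 856
856 → 8³ + 5³ + 6³ = 512 + 125 + 216 = 853
853 → 8³ + 5³ + 3³ = 512 + 125 + 27 = 664
664 → 6³ + 6³ + 4³ = 216 + 216 + 64 = 496
496 → 4³ + 9³ + 6³ = 64 + 729 + 216 = 1009
1009 → 1³ + 0³ + 0³ + 9³ = 1 + 0 + 0 + 729 = 730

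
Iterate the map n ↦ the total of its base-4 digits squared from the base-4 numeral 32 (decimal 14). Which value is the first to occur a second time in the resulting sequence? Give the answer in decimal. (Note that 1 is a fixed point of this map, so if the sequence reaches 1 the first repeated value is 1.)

1

14 = (3,2)_4 → 3² + 2² = 13
13 = (3,1)_4 → 3² + 1² = 10
10 = (2,2)_4 → 2² + 2² = 8
8 = (2,0)_4 → 2² + 0² = 4
4 = (1,0)_4 → 1² + 0² = 1  — reached the fixed point 1.
1 → 1, so 1 is the first repeated value.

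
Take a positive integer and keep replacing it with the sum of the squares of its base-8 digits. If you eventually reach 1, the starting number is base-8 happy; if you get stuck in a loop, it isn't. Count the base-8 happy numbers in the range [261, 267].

261: 261 → 41 → 26 → 13 → 26  (repeats 26)
262: 262 → 52 → 52  (repeats 52)
263: 263 → 65 → 2 → 4 → 16 → 4  (repeats 4)
264: 264 → 17 → 5 → 25 → 10 → 5  (repeats 5)
265: 265 → 18 → 8 → 1  (reaches 1)
266: 266 → 21 → 29 → 34 → 20 → 20  (repeats 20)
267: 267 → 26 → 13 → 26  (repeats 26)
base-8 happy: 265

1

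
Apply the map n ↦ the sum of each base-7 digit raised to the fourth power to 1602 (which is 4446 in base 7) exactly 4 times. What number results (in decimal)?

338

1602 = (4,4,4,6)_7 → 4⁴ + 4⁴ + 4⁴ + 6⁴ = 2064
2064 = (6,0,0,6)_7 → 6⁴ + 0⁴ + 0⁴ + 6⁴ = 2592
2592 = (1,0,3,6,2)_7 → 1⁴ + 0⁴ + 3⁴ + 6⁴ + 2⁴ = 1394
1394 = (4,0,3,1)_7 → 4⁴ + 0⁴ + 3⁴ + 1⁴ = 338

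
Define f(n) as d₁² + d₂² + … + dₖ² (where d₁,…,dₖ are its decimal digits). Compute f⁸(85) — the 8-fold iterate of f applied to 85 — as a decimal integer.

85 → 8² + 5² = 89
89 → 8² + 9² = 145
145 → 1² + 4² + 5² = 42
42 → 4² + 2² = 20
20 → 2² + 0² = 4
4 → 4² = 16
16 → 1² + 6² = 37
37 → 3² + 7² = 58

58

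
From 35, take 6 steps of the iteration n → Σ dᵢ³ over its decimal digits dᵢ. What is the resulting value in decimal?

35 → 152
152 → 134
134 → 92
92 → 737
737 → 713
713 → 371

371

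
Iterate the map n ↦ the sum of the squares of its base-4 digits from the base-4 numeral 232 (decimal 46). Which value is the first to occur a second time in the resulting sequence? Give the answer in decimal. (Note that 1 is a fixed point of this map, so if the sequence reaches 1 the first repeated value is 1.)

1

46 = (2,3,2)_4 → 17
17 = (1,0,1)_4 → 2
2 = (2)_4 → 4
4 = (1,0)_4 → 1  — reached the fixed point 1.
1 → 1, so 1 is the first repeated value.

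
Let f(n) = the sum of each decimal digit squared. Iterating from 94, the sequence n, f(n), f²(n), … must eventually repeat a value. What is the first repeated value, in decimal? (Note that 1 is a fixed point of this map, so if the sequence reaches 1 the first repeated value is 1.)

1

94 → 97
97 → 130
130 → 10
10 → 1  — reached the fixed point 1.
1 → 1, so 1 is the first repeated value.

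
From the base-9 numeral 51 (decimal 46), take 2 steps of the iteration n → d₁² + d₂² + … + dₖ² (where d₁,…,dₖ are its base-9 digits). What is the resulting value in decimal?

68

46 = (5,1)_9 → 26
26 = (2,8)_9 → 68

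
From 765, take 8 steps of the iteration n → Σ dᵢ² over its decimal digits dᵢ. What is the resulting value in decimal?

765 → 110
110 → 2
2 → 4
4 → 16
16 → 37
37 → 58
58 → 89
89 → 145

145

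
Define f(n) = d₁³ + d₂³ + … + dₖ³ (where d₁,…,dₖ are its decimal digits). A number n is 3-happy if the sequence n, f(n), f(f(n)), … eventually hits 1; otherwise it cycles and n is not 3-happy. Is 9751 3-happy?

3-happy

9751 → 1198
1198 → 1243
1243 → 100
100 → 1  — reached 1.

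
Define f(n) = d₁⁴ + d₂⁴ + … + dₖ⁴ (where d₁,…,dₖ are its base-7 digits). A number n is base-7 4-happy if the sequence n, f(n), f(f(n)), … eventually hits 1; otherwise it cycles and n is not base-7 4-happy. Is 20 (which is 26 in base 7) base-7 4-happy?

not base-7 4-happy

20 = (2,6)_7 → 2⁴ + 6⁴ = 1312
1312 = (3,5,5,3)_7 → 3⁴ + 5⁴ + 5⁴ + 3⁴ = 1412
1412 = (4,0,5,5)_7 → 4⁴ + 0⁴ + 5⁴ + 5⁴ = 1506
1506 = (4,2,5,1)_7 → 4⁴ + 2⁴ + 5⁴ + 1⁴ = 898
898 = (2,4,2,2)_7 → 2⁴ + 4⁴ + 2⁴ + 2⁴ = 304
304 = (6,1,3)_7 → 6⁴ + 1⁴ + 3⁴ = 1378
1378 = (4,0,0,6)_7 → 4⁴ + 0⁴ + 0⁴ + 6⁴ = 1552
1552 = (4,3,4,5)_7 → 4⁴ + 3⁴ + 4⁴ + 5⁴ = 1218
1218 = (3,3,6,0)_7 → 3⁴ + 3⁴ + 6⁴ + 0⁴ = 1458
1458 = (4,1,5,2)_7 → 4⁴ + 1⁴ + 5⁴ + 2⁴ = 898  — 898 already seen; the sequence cycles without reaching 1.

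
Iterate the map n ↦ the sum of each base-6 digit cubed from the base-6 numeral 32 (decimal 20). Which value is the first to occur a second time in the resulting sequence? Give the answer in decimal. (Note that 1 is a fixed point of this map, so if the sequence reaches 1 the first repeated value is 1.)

20 = (3,2)_6 → 3³ + 2³ = 35
35 = (5,5)_6 → 5³ + 5³ = 250
250 = (1,0,5,4)_6 → 1³ + 0³ + 5³ + 4³ = 190
190 = (5,1,4)_6 → 5³ + 1³ + 4³ = 190  — 190 already appeared earlier.

190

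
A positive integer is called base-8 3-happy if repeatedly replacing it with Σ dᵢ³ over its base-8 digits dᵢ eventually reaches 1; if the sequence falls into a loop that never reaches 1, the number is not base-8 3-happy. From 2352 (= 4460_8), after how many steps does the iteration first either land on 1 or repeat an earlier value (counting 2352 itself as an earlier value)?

2352 = (4,4,6,0)_8 → 4³ + 4³ + 6³ + 0³ = 64 + 64 + 216 + 0 = 344
344 = (5,3,0)_8 → 5³ + 3³ + 0³ = 125 + 27 + 0 = 152
152 = (2,3,0)_8 → 2³ + 3³ + 0³ = 8 + 27 + 0 = 35
35 = (4,3)_8 → 4³ + 3³ = 64 + 27 = 91
91 = (1,3,3)_8 → 1³ + 3³ + 3³ = 1 + 27 + 27 = 55
55 = (6,7)_8 → 6³ + 7³ = 216 + 343 = 559
559 = (1,0,5,7)_8 → 1³ + 0³ + 5³ + 7³ = 1 + 0 + 125 + 343 = 469
469 = (7,2,5)_8 → 7³ + 2³ + 5³ = 343 + 8 + 125 = 476
476 = (7,3,4)_8 → 7³ + 3³ + 4³ = 343 + 27 + 64 = 434
434 = (6,6,2)_8 → 6³ + 6³ + 2³ = 216 + 216 + 8 = 440
440 = (6,7,0)_8 → 6³ + 7³ + 0³ = 216 + 343 + 0 = 559  — 559 repeats.
That took 11 steps.

11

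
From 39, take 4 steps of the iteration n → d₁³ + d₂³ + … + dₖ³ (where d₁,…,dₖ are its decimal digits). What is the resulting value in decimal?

1080

39 → 3³ + 9³ = 27 + 729 = 756
756 → 7³ + 5³ + 6³ = 343 + 125 + 216 = 684
684 → 6³ + 8³ + 4³ = 216 + 512 + 64 = 792
792 → 7³ + 9³ + 2³ = 343 + 729 + 8 = 1080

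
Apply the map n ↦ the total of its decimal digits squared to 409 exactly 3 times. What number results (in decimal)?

409 → 4² + 0² + 9² = 16 + 0 + 81 = 97
97 → 9² + 7² = 81 + 49 = 130
130 → 1² + 3² + 0² = 1 + 9 + 0 = 10

10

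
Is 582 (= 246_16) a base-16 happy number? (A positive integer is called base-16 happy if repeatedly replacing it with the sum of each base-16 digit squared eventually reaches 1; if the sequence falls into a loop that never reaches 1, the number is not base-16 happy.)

not base-16 happy

582 = (2,4,6)_16 → 2² + 4² + 6² = 56
56 = (3,8)_16 → 3² + 8² = 73
73 = (4,9)_16 → 4² + 9² = 97
97 = (6,1)_16 → 6² + 1² = 37
37 = (2,5)_16 → 2² + 5² = 29
29 = (1,13)_16 → 1² + 13² = 170
170 = (10,10)_16 → 10² + 10² = 200
200 = (12,8)_16 → 12² + 8² = 208
208 = (13,0)_16 → 13² + 0² = 169
169 = (10,9)_16 → 10² + 9² = 181
181 = (11,5)_16 → 11² + 5² = 146
146 = (9,2)_16 → 9² + 2² = 85
85 = (5,5)_16 → 5² + 5² = 50
50 = (3,2)_16 → 3² + 2² = 13
13 = (13)_16 → 13² = 169  — 169 already seen; the sequence cycles without reaching 1.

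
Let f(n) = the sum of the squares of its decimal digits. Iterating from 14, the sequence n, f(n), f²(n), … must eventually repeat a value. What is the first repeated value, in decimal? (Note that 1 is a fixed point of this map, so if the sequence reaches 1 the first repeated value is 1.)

14 → 1² + 4² = 1 + 16 = 17
17 → 1² + 7² = 1 + 49 = 50
50 → 5² + 0² = 25 + 0 = 25
25 → 2² + 5² = 4 + 25 = 29
29 → 2² + 9² = 4 + 81 = 85
85 → 8² + 5² = 64 + 25 = 89
89 → 8² + 9² = 64 + 81 = 145
145 → 1² + 4² + 5² = 1 + 16 + 25 = 42
42 → 4² + 2² = 16 + 4 = 20
20 → 2² + 0² = 4 + 0 = 4
4 → 4² = 16
16 → 1² + 6² = 1 + 36 = 37
37 → 3² + 7² = 9 + 49 = 58
58 → 5² + 8² = 25 + 64 = 89  — 89 already appeared earlier.

89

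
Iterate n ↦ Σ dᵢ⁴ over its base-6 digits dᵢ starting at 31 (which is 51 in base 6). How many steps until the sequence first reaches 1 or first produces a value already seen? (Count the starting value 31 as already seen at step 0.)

12

31 = (5,1)_6 → 5⁴ + 1⁴ = 625 + 1 = 626
626 = (2,5,2,2)_6 → 2⁴ + 5⁴ + 2⁴ + 2⁴ = 16 + 625 + 16 + 16 = 673
673 = (3,0,4,1)_6 → 3⁴ + 0⁴ + 4⁴ + 1⁴ = 81 + 0 + 256 + 1 = 338
338 = (1,3,2,2)_6 → 1⁴ + 3⁴ + 2⁴ + 2⁴ = 1 + 81 + 16 + 16 = 114
114 = (3,1,0)_6 → 3⁴ + 1⁴ + 0⁴ = 81 + 1 + 0 = 82
82 = (2,1,4)_6 → 2⁴ + 1⁴ + 4⁴ = 16 + 1 + 256 = 273
273 = (1,1,3,3)_6 → 1⁴ + 1⁴ + 3⁴ + 3⁴ = 1 + 1 + 81 + 81 = 164
164 = (4,3,2)_6 → 4⁴ + 3⁴ + 2⁴ = 256 + 81 + 16 = 353
353 = (1,3,4,5)_6 → 1⁴ + 3⁴ + 4⁴ + 5⁴ = 1 + 81 + 256 + 625 = 963
963 = (4,2,4,3)_6 → 4⁴ + 2⁴ + 4⁴ + 3⁴ = 256 + 16 + 256 + 81 = 609
609 = (2,4,5,3)_6 → 2⁴ + 4⁴ + 5⁴ + 3⁴ = 16 + 256 + 625 + 81 = 978
978 = (4,3,1,0)_6 → 4⁴ + 3⁴ + 1⁴ + 0⁴ = 256 + 81 + 1 + 0 = 338  — 338 repeats.
That took 12 steps.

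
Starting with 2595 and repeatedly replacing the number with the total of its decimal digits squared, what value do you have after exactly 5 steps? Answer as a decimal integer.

2595 → 2² + 5² + 9² + 5² = 4 + 25 + 81 + 25 = 135
135 → 1² + 3² + 5² = 1 + 9 + 25 = 35
35 → 3² + 5² = 9 + 25 = 34
34 → 3² + 4² = 9 + 16 = 25
25 → 2² + 5² = 4 + 25 = 29

29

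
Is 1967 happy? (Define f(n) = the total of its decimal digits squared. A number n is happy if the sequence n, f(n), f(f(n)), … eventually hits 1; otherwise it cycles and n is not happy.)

1967 → 1² + 9² + 6² + 7² = 167
167 → 1² + 6² + 7² = 86
86 → 8² + 6² = 100
100 → 1² + 0² + 0² = 1  — reached 1.

happy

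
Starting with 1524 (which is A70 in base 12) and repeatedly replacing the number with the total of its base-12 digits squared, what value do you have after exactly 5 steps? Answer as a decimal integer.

1524 = (10,7,0)_12 → 10² + 7² + 0² = 100 + 49 + 0 = 149
149 = (1,0,5)_12 → 1² + 0² + 5² = 1 + 0 + 25 = 26
26 = (2,2)_12 → 2² + 2² = 4 + 4 = 8
8 = (8)_12 → 8² = 64
64 = (5,4)_12 → 5² + 4² = 25 + 16 = 41

41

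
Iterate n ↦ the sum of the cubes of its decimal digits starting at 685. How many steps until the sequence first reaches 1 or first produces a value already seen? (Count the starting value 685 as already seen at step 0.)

7

685 → 853
853 → 664
664 → 496
496 → 1009
1009 → 730
730 → 370
370 → 370  — 370 repeats.
That took 7 steps.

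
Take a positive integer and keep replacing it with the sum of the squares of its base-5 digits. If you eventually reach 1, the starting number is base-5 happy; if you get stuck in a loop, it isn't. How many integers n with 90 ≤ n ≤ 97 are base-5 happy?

90: 90 → 18 → 18  — not base-5 happy
91: 91 → 19 → 25 → 1  — base-5 happy
92: 92 → 22 → 20 → 16 → 10 → 4 → 16  — not base-5 happy
93: 93 → 27 → 5 → 1  — base-5 happy
94: 94 → 34 → 18 → 18  — not base-5 happy
95: 95 → 25 → 1  — base-5 happy
96: 96 → 26 → 2 → 4 → 16 → 10 → 4  — not base-5 happy
97: 97 → 29 → 17 → 13 → 13  — not base-5 happy
base-5 happy: 91, 93, 95

3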